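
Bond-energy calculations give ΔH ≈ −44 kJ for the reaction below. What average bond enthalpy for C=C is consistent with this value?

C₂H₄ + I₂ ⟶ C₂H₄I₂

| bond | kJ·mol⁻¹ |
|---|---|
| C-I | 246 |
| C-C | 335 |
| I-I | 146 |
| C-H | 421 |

Let D be the C=C bond energy.
Σ(broken) = 4×421 + 1×D + 1×146 = 1830 + D
Σ(formed) = 1×335 + 4×421 + 2×246 = 2511
ΔH = Σ(broken) − Σ(formed) = (1830 + D) − (2511) = −681 + D
Setting this equal to −44 kJ gives D = 637 kJ/mol.

D(C=C) ≈ 637 kJ/mol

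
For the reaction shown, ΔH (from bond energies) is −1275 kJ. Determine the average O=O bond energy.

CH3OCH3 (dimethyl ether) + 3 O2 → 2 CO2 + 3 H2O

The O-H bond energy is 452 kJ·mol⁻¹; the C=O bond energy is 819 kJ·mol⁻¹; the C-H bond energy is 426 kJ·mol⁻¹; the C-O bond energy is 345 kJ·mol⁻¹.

D(O=O) ≈ 489 kJ/mol

Let D be the O=O bond energy.
Σ(broken) = 6×426 + 2×345 + 3×D = 3246 + 3D
Σ(formed) = 4×819 + 6×452 = 5988
ΔH = Σ(broken) − Σ(formed) = (3246 + 3D) − (5988) = −2742 + 3D
Setting this equal to −1275 kJ gives 3D = 1467, so D = 489 kJ/mol.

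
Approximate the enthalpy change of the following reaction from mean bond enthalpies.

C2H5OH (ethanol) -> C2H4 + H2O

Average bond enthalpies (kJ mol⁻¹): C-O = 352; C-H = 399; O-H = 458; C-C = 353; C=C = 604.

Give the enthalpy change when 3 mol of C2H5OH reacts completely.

ΔH = +126 kJ

Bonds broken (reactants):
  C-C: 1 × 353 = 353
  C-H: 5 × 399 = 1995
  C-O: 1 × 352 = 352
  O-H: 1 × 458 = 458
  Σ(broken) = 3158 kJ
Bonds formed (products):
  C-H: 4 × 399 = 1596
  C=C: 1 × 604 = 604
  O-H: 2 × 458 = 916
  Σ(formed) = 3116 kJ
ΔH = Σ(broken) − Σ(formed) = 3158 − 3116 = +42 kJ
For 3× the reaction as written: 3 × (+42) = +126 kJ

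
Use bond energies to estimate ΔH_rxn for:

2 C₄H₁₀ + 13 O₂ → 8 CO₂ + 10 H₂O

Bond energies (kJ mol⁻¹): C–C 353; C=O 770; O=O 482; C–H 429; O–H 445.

Bonds broken (reactants):
  C–C: 6 × 353 = 2118
  C–H: 20 × 429 = 8580
  O=O: 13 × 482 = 6266
  Σ(broken) = 16964 kJ
Bonds formed (products):
  C=O: 16 × 770 = 12320
  O–H: 20 × 445 = 8900
  Σ(formed) = 21220 kJ
ΔH = Σ(broken) − Σ(formed) = 16964 − 21220 = −4256 kJ

ΔH ≈ −4256 kJ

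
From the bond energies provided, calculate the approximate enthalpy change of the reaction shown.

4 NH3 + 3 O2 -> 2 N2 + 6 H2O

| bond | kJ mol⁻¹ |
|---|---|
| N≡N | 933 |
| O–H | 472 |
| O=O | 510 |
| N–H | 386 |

Bonds broken (reactants):
  N–H: 12 × 386 = 4632
  O=O: 3 × 510 = 1530
  Σ(broken) = 6162 kJ
Bonds formed (products):
  N≡N: 2 × 933 = 1866
  O–H: 12 × 472 = 5664
  Σ(formed) = 7530 kJ
ΔH = Σ(broken) − Σ(formed) = 6162 − 7530 = −1368 kJ

ΔH ≈ −1368 kJ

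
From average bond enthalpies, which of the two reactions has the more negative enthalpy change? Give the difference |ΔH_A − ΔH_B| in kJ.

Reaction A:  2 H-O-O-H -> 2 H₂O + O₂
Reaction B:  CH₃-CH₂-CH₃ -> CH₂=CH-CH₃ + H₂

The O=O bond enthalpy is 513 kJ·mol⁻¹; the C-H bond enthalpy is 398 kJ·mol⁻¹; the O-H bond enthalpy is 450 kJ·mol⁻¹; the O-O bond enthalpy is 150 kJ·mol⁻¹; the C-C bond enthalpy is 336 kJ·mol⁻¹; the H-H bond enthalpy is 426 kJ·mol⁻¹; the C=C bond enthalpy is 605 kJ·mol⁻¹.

Reaction A:
  Bonds broken (reactants):
    O-H: 4 × 450 = 1800
    O-O: 2 × 150 = 300
    Σ(broken) = 2100 kJ
  Bonds formed (products):
    O-H: 4 × 450 = 1800
    O=O: 1 × 513 = 513
    Σ(formed) = 2313 kJ
  ΔH_A = 2100 − 2313 = −213 kJ
Reaction B:
  Bonds broken (reactants):
    C-C: 2 × 336 = 672
    C-H: 8 × 398 = 3184
    Σ(broken) = 3856 kJ
  Bonds formed (products):
    C-C: 1 × 336 = 336
    C-H: 6 × 398 = 2388
    C=C: 1 × 605 = 605
    H-H: 1 × 426 = 426
    Σ(formed) = 3755 kJ
  ΔH_B = 3856 − 3755 = +101 kJ
ΔH_A − ΔH_B = −314 kJ, so reaction A has the more negative ΔH; |ΔH_A − ΔH_B| = 314 kJ.

Reaction A, by 314 kJ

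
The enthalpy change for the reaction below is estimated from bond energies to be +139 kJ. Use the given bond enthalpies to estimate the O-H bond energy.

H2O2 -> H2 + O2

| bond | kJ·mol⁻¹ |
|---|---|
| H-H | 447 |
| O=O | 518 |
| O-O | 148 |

D(O-H) ≈ 478 kJ/mol

Let D be the O-H bond energy.
Σ(broken) = 2×D + 1×148 = 148 + 2D
Σ(formed) = 1×447 + 1×518 = 965
ΔH = Σ(broken) − Σ(formed) = (148 + 2D) − (965) = −817 + 2D
Setting this equal to +139 kJ gives 2D = 956, so D = 478 kJ/mol.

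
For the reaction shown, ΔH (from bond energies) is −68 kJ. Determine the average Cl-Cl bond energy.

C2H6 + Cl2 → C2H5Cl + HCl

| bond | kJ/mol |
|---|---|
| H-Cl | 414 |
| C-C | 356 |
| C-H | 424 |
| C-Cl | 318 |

Let D be the Cl-Cl bond energy.
Σ(broken) = 1×356 + 6×424 + 1×D = 2900 + D
Σ(formed) = 1×356 + 1×318 + 5×424 + 1×414 = 3208
ΔH = Σ(broken) − Σ(formed) = (2900 + D) − (3208) = −308 + D
Setting this equal to −68 kJ gives D = 240 kJ/mol.

D(Cl-Cl) ≈ 240 kJ/mol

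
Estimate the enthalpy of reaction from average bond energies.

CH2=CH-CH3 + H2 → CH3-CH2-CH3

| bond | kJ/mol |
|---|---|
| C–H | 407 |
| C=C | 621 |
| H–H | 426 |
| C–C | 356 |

Bonds broken (reactants):
  C–C: 1 × 356 = 356
  C–H: 6 × 407 = 2442
  C=C: 1 × 621 = 621
  H–H: 1 × 426 = 426
  Σ(broken) = 3845 kJ
Bonds formed (products):
  C–C: 2 × 356 = 712
  C–H: 8 × 407 = 3256
  Σ(formed) = 3968 kJ
ΔH = Σ(broken) − Σ(formed) = 3845 − 3968 = −123 kJ

ΔH ≈ −123 kJ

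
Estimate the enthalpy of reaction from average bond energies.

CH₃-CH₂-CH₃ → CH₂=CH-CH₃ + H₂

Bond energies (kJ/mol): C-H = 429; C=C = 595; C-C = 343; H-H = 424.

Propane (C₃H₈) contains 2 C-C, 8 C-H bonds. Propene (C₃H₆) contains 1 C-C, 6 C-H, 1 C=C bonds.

ΔH ≈ +182 kJ

Bonds broken (reactants):
  C-C: 2 × 343 = 686
  C-H: 8 × 429 = 3432
  Σ(broken) = 4118 kJ
Bonds formed (products):
  C-C: 1 × 343 = 343
  C-H: 6 × 429 = 2574
  C=C: 1 × 595 = 595
  H-H: 1 × 424 = 424
  Σ(formed) = 3936 kJ
ΔH = Σ(broken) − Σ(formed) = 4118 − 3936 = +182 kJ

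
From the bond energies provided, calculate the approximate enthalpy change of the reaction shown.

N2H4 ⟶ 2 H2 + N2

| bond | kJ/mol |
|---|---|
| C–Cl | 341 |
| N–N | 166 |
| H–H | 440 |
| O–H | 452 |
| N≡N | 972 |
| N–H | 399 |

ΔH ≈ −90 kJ

Bonds broken (reactants):
  N–H: 4 × 399 = 1596
  N–N: 1 × 166 = 166
  Σ(broken) = 1762 kJ
Bonds formed (products):
  H–H: 2 × 440 = 880
  N≡N: 1 × 972 = 972
  Σ(formed) = 1852 kJ
ΔH = Σ(broken) − Σ(formed) = 1762 − 1852 = −90 kJ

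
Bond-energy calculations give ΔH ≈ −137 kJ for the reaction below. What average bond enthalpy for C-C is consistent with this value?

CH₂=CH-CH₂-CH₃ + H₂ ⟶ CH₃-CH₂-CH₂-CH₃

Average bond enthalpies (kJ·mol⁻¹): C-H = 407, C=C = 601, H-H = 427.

Let D be the C-C bond energy.
Σ(broken) = 2×D + 8×407 + 1×601 + 1×427 = 4284 + 2D
Σ(formed) = 3×D + 10×407 = 4070 + 3D
ΔH = Σ(broken) − Σ(formed) = (4284 + 2D) − (4070 + 3D) = +214 − D
Setting this equal to −137 kJ gives D = 351 kJ/mol.

D(C-C) ≈ 351 kJ/mol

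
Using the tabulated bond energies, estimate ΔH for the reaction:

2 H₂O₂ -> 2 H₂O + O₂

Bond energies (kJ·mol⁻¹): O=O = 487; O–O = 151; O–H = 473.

Bonds broken (reactants):
  O–H: 4 × 473 = 1892
  O–O: 2 × 151 = 302
  Σ(broken) = 2194 kJ
Bonds formed (products):
  O–H: 4 × 473 = 1892
  O=O: 1 × 487 = 487
  Σ(formed) = 2379 kJ
ΔH = Σ(broken) − Σ(formed) = 2194 − 2379 = −185 kJ

ΔH ≈ −185 kJ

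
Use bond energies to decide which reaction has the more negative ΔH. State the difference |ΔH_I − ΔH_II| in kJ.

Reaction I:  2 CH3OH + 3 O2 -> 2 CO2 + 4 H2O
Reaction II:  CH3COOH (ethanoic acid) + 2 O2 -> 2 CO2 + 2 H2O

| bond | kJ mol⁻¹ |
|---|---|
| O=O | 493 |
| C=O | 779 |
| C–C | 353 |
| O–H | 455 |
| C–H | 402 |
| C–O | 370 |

Reaction I, by 428 kJ

Reaction I:
  Bonds broken (reactants):
    C–H: 6 × 402 = 2412
    C–O: 2 × 370 = 740
    O–H: 2 × 455 = 910
    O=O: 3 × 493 = 1479
    Σ(broken) = 5541 kJ
  Bonds formed (products):
    C=O: 4 × 779 = 3116
    O–H: 8 × 455 = 3640
    Σ(formed) = 6756 kJ
  ΔH_I = 5541 − 6756 = −1215 kJ
Reaction II:
  Bonds broken (reactants):
    C–C: 1 × 353 = 353
    C–H: 3 × 402 = 1206
    C–O: 1 × 370 = 370
    C=O: 1 × 779 = 779
    O–H: 1 × 455 = 455
    O=O: 2 × 493 = 986
    Σ(broken) = 4149 kJ
  Bonds formed (products):
    C=O: 4 × 779 = 3116
    O–H: 4 × 455 = 1820
    Σ(formed) = 4936 kJ
  ΔH_II = 4149 − 4936 = −787 kJ
ΔH_I − ΔH_II = −428 kJ, so reaction I has the more negative ΔH; |ΔH_I − ΔH_II| = 428 kJ.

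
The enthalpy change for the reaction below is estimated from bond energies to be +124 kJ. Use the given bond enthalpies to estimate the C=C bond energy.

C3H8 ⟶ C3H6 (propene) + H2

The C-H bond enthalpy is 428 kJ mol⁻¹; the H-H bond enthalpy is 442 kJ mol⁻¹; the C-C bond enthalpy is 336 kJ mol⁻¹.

Let D be the C=C bond energy.
Σ(broken) = 2×336 + 8×428 = 4096
Σ(formed) = 1×336 + 6×428 + 1×D + 1×442 = 3346 + D
ΔH = Σ(broken) − Σ(formed) = (4096) − (3346 + D) = +750 − D
Setting this equal to +124 kJ gives D = 626 kJ/mol.

D(C=C) ≈ 626 kJ/mol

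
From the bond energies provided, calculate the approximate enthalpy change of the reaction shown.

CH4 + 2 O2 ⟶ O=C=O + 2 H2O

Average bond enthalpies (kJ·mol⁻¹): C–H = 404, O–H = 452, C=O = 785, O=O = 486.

Bonds broken (reactants):
  C–H: 4 × 404 = 1616
  O=O: 2 × 486 = 972
  Σ(broken) = 2588 kJ
Bonds formed (products):
  C=O: 2 × 785 = 1570
  O–H: 4 × 452 = 1808
  Σ(formed) = 3378 kJ
ΔH = Σ(broken) − Σ(formed) = 2588 − 3378 = −790 kJ

ΔH ≈ −790 kJ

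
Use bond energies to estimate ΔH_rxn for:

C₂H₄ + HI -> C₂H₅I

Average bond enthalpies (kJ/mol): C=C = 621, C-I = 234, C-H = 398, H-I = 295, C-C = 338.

ΔH ≈ −54 kJ

Bonds broken (reactants):
  C-H: 4 × 398 = 1592
  C=C: 1 × 621 = 621
  H-I: 1 × 295 = 295
  Σ(broken) = 2508 kJ
Bonds formed (products):
  C-C: 1 × 338 = 338
  C-H: 5 × 398 = 1990
  C-I: 1 × 234 = 234
  Σ(formed) = 2562 kJ
ΔH = Σ(broken) − Σ(formed) = 2508 − 2562 = −54 kJ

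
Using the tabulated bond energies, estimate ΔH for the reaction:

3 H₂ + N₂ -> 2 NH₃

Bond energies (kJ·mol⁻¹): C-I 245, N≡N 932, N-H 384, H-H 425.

ΔH ≈ −97 kJ

Bonds broken (reactants):
  H-H: 3 × 425 = 1275
  N≡N: 1 × 932 = 932
  Σ(broken) = 2207 kJ
Bonds formed (products):
  N-H: 6 × 384 = 2304
  Σ(formed) = 2304 kJ
ΔH = Σ(broken) − Σ(formed) = 2207 − 2304 = −97 kJ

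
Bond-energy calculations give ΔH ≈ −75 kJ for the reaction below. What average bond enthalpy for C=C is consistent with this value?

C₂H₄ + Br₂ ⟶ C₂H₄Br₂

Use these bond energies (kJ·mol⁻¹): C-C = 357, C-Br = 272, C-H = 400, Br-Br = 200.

Let D be the C=C bond energy.
Σ(broken) = 1×200 + 4×400 + 1×D = 1800 + D
Σ(formed) = 2×272 + 1×357 + 4×400 = 2501
ΔH = Σ(broken) − Σ(formed) = (1800 + D) − (2501) = −701 + D
Setting this equal to −75 kJ gives D = 626 kJ/mol.

D(C=C) ≈ 626 kJ/mol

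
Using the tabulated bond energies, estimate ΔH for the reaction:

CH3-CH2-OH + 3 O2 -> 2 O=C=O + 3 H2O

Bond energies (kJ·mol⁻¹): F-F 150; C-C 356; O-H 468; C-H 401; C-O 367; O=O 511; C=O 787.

Bonds broken (reactants):
  C-C: 1 × 356 = 356
  C-H: 5 × 401 = 2005
  C-O: 1 × 367 = 367
  O-H: 1 × 468 = 468
  O=O: 3 × 511 = 1533
  Σ(broken) = 4729 kJ
Bonds formed (products):
  C=O: 4 × 787 = 3148
  O-H: 6 × 468 = 2808
  Σ(formed) = 5956 kJ
ΔH = Σ(broken) − Σ(formed) = 4729 − 5956 = −1227 kJ

ΔH ≈ −1227 kJ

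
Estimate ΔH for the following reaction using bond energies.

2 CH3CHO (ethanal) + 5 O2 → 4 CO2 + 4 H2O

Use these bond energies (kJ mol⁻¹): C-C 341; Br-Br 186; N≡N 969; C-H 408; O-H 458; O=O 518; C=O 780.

Bonds broken (reactants):
  C-C: 2 × 341 = 682
  C-H: 8 × 408 = 3264
  C=O: 2 × 780 = 1560
  O=O: 5 × 518 = 2590
  Σ(broken) = 8096 kJ
Bonds formed (products):
  C=O: 8 × 780 = 6240
  O-H: 8 × 458 = 3664
  Σ(formed) = 9904 kJ
ΔH = Σ(broken) − Σ(formed) = 8096 − 9904 = −1808 kJ

ΔH ≈ −1808 kJ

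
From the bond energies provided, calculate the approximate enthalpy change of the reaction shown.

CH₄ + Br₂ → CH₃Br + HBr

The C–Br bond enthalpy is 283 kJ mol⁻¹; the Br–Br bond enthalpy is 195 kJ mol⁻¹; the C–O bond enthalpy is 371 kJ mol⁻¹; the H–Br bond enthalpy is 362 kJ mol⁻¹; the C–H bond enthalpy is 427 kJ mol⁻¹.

Bonds broken (reactants):
  Br–Br: 1 × 195 = 195
  C–H: 4 × 427 = 1708
  Σ(broken) = 1903 kJ
Bonds formed (products):
  C–Br: 1 × 283 = 283
  C–H: 3 × 427 = 1281
  H–Br: 1 × 362 = 362
  Σ(formed) = 1926 kJ
ΔH = Σ(broken) − Σ(formed) = 1903 − 1926 = −23 kJ

ΔH ≈ −23 kJ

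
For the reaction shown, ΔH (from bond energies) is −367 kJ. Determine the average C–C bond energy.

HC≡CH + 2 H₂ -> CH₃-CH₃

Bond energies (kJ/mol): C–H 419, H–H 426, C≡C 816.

Let D be the C–C bond energy.
Σ(broken) = 1×816 + 2×419 + 2×426 = 2506
Σ(formed) = 1×D + 6×419 = 2514 + D
ΔH = Σ(broken) − Σ(formed) = (2506) − (2514 + D) = −8 − D
Setting this equal to −367 kJ gives D = 359 kJ/mol.

D(C–C) ≈ 359 kJ/mol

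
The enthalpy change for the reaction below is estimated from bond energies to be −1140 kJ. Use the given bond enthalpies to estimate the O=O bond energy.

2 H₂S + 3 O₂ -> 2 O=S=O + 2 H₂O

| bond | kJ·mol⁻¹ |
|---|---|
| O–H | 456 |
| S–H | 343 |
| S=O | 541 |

Let D be the O=O bond energy.
Σ(broken) = 3×D + 4×343 = 1372 + 3D
Σ(formed) = 4×456 + 4×541 = 3988
ΔH = Σ(broken) − Σ(formed) = (1372 + 3D) − (3988) = −2616 + 3D
Setting this equal to −1140 kJ gives 3D = 1476, so D = 492 kJ/mol.

D(O=O) ≈ 492 kJ/mol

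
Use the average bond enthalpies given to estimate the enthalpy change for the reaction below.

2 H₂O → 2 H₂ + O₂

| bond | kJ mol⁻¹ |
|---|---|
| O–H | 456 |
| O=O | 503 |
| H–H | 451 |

Bonds broken (reactants):
  O–H: 4 × 456 = 1824
  Σ(broken) = 1824 kJ
Bonds formed (products):
  H–H: 2 × 451 = 902
  O=O: 1 × 503 = 503
  Σ(formed) = 1405 kJ
ΔH = Σ(broken) − Σ(formed) = 1824 − 1405 = +419 kJ

ΔH ≈ +419 kJ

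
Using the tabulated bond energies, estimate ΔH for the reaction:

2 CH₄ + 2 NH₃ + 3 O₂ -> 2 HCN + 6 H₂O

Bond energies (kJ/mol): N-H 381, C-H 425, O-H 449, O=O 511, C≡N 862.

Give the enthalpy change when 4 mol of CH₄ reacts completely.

ΔH = −1486 kJ

Bonds broken (reactants):
  C-H: 8 × 425 = 3400
  N-H: 6 × 381 = 2286
  O=O: 3 × 511 = 1533
  Σ(broken) = 7219 kJ
Bonds formed (products):
  C≡N: 2 × 862 = 1724
  C-H: 2 × 425 = 850
  O-H: 12 × 449 = 5388
  Σ(formed) = 7962 kJ
ΔH = Σ(broken) − Σ(formed) = 7219 − 7962 = −743 kJ
For 2× the reaction as written: 2 × (−743) = −1486 kJ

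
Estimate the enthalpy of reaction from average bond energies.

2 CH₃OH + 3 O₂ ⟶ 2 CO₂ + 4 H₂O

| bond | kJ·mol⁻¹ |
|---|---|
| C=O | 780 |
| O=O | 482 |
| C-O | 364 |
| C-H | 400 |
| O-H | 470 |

ΔH ≈ −1366 kJ

Bonds broken (reactants):
  C-H: 6 × 400 = 2400
  C-O: 2 × 364 = 728
  O-H: 2 × 470 = 940
  O=O: 3 × 482 = 1446
  Σ(broken) = 5514 kJ
Bonds formed (products):
  C=O: 4 × 780 = 3120
  O-H: 8 × 470 = 3760
  Σ(formed) = 6880 kJ
ΔH = Σ(broken) − Σ(formed) = 5514 − 6880 = −1366 kJ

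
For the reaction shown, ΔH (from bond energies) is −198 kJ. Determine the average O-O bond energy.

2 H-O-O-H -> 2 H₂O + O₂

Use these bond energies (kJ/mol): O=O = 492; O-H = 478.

D(O-O) ≈ 147 kJ/mol

Let D be the O-O bond energy.
Σ(broken) = 4×478 + 2×D = 1912 + 2D
Σ(formed) = 4×478 + 1×492 = 2404
ΔH = Σ(broken) − Σ(formed) = (1912 + 2D) − (2404) = −492 + 2D
Setting this equal to −198 kJ gives 2D = 294, so D = 147 kJ/mol.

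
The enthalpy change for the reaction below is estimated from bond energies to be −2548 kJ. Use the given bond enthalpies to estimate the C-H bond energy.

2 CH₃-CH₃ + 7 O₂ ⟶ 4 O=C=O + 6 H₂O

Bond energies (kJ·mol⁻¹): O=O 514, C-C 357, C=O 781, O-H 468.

D(C-H) ≈ 417 kJ/mol

Let D be the C-H bond energy.
Σ(broken) = 2×357 + 12×D + 7×514 = 4312 + 12D
Σ(formed) = 8×781 + 12×468 = 11864
ΔH = Σ(broken) − Σ(formed) = (4312 + 12D) − (11864) = −7552 + 12D
Setting this equal to −2548 kJ gives 12D = 5004, so D = 417 kJ/mol.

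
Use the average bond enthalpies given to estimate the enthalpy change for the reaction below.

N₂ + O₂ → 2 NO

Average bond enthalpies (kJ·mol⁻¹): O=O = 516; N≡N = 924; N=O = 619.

Bonds broken (reactants):
  N≡N: 1 × 924 = 924
  O=O: 1 × 516 = 516
  Σ(broken) = 1440 kJ
Bonds formed (products):
  N=O: 2 × 619 = 1238
  Σ(formed) = 1238 kJ
ΔH = Σ(broken) − Σ(formed) = 1440 − 1238 = +202 kJ

ΔH ≈ +202 kJ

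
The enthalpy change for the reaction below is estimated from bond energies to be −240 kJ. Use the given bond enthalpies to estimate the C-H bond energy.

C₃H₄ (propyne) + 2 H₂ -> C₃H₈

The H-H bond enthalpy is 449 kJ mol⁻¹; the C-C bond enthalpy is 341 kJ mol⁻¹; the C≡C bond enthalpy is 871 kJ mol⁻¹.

Let D be the C-H bond energy.
Σ(broken) = 1×871 + 1×341 + 4×D + 2×449 = 2110 + 4D
Σ(formed) = 2×341 + 8×D = 682 + 8D
ΔH = Σ(broken) − Σ(formed) = (2110 + 4D) − (682 + 8D) = +1428 − 4D
Setting this equal to −240 kJ gives 4D = 1668, so D = 417 kJ/mol.

D(C-H) ≈ 417 kJ/mol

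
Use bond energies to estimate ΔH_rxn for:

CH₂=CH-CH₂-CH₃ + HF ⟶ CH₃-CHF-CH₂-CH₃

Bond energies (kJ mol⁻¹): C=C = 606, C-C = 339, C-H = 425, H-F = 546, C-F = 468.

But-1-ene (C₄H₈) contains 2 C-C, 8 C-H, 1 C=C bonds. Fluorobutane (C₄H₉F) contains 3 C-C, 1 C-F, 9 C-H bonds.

ΔH ≈ −80 kJ

Bonds broken (reactants):
  C-C: 2 × 339 = 678
  C-H: 8 × 425 = 3400
  C=C: 1 × 606 = 606
  H-F: 1 × 546 = 546
  Σ(broken) = 5230 kJ
Bonds formed (products):
  C-C: 3 × 339 = 1017
  C-F: 1 × 468 = 468
  C-H: 9 × 425 = 3825
  Σ(formed) = 5310 kJ
ΔH = Σ(broken) − Σ(formed) = 5230 − 5310 = −80 kJ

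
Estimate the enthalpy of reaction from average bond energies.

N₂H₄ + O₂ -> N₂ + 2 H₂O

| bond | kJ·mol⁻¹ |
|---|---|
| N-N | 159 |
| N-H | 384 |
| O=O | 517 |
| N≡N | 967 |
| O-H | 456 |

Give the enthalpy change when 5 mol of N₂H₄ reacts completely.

ΔH = −2895 kJ

Bonds broken (reactants):
  N-H: 4 × 384 = 1536
  N-N: 1 × 159 = 159
  O=O: 1 × 517 = 517
  Σ(broken) = 2212 kJ
Bonds formed (products):
  N≡N: 1 × 967 = 967
  O-H: 4 × 456 = 1824
  Σ(formed) = 2791 kJ
ΔH = Σ(broken) − Σ(formed) = 2212 − 2791 = −579 kJ
For 5× the reaction as written: 5 × (−579) = −2895 kJ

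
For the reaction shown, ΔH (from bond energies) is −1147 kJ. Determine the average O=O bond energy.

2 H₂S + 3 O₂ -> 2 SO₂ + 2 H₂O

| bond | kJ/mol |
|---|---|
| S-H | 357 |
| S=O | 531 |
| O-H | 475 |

Let D be the O=O bond energy.
Σ(broken) = 3×D + 4×357 = 1428 + 3D
Σ(formed) = 4×475 + 4×531 = 4024
ΔH = Σ(broken) − Σ(formed) = (1428 + 3D) − (4024) = −2596 + 3D
Setting this equal to −1147 kJ gives 3D = 1449, so D = 483 kJ/mol.

D(O=O) ≈ 483 kJ/mol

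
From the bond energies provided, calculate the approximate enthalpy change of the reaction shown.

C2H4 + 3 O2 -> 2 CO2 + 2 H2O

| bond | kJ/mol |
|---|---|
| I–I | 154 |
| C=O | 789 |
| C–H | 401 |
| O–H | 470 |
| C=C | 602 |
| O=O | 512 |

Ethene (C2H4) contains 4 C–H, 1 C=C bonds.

Bonds broken (reactants):
  C–H: 4 × 401 = 1604
  C=C: 1 × 602 = 602
  O=O: 3 × 512 = 1536
  Σ(broken) = 3742 kJ
Bonds formed (products):
  C=O: 4 × 789 = 3156
  O–H: 4 × 470 = 1880
  Σ(formed) = 5036 kJ
ΔH = Σ(broken) − Σ(formed) = 3742 − 5036 = −1294 kJ

ΔH ≈ −1294 kJ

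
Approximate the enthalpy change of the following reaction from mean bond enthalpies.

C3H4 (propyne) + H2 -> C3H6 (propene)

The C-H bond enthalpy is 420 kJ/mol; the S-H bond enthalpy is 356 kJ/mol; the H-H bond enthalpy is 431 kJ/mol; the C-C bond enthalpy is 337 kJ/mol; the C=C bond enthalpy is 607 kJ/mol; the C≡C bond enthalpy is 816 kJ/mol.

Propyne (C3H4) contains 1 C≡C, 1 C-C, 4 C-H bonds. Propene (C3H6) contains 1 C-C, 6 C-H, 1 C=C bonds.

Bonds broken (reactants):
  C≡C: 1 × 816 = 816
  C-C: 1 × 337 = 337
  C-H: 4 × 420 = 1680
  H-H: 1 × 431 = 431
  Σ(broken) = 3264 kJ
Bonds formed (products):
  C-C: 1 × 337 = 337
  C-H: 6 × 420 = 2520
  C=C: 1 × 607 = 607
  Σ(formed) = 3464 kJ
ΔH = Σ(broken) − Σ(formed) = 3264 − 3464 = −200 kJ

ΔH ≈ −200 kJ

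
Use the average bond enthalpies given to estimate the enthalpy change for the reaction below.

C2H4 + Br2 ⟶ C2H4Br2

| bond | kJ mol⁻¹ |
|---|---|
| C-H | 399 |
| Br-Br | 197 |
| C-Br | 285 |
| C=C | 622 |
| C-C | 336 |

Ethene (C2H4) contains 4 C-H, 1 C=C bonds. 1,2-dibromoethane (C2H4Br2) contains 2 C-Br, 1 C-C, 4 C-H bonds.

Bonds broken (reactants):
  Br-Br: 1 × 197 = 197
  C-H: 4 × 399 = 1596
  C=C: 1 × 622 = 622
  Σ(broken) = 2415 kJ
Bonds formed (products):
  C-Br: 2 × 285 = 570
  C-C: 1 × 336 = 336
  C-H: 4 × 399 = 1596
  Σ(formed) = 2502 kJ
ΔH = Σ(broken) − Σ(formed) = 2415 − 2502 = −87 kJ

ΔH ≈ −87 kJ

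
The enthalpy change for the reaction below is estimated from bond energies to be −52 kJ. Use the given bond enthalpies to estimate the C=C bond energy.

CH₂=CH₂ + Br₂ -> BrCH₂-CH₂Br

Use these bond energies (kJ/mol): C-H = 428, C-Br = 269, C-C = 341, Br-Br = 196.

D(C=C) ≈ 631 kJ/mol

Let D be the C=C bond energy.
Σ(broken) = 1×196 + 4×428 + 1×D = 1908 + D
Σ(formed) = 2×269 + 1×341 + 4×428 = 2591
ΔH = Σ(broken) − Σ(formed) = (1908 + D) − (2591) = −683 + D
Setting this equal to −52 kJ gives D = 631 kJ/mol.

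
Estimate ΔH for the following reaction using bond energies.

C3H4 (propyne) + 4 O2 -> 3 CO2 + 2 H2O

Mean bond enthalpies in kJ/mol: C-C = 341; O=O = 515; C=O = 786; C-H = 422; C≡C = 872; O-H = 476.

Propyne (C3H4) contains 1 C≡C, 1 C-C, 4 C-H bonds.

ΔH ≈ −1659 kJ

Bonds broken (reactants):
  C≡C: 1 × 872 = 872
  C-C: 1 × 341 = 341
  C-H: 4 × 422 = 1688
  O=O: 4 × 515 = 2060
  Σ(broken) = 4961 kJ
Bonds formed (products):
  C=O: 6 × 786 = 4716
  O-H: 4 × 476 = 1904
  Σ(formed) = 6620 kJ
ΔH = Σ(broken) − Σ(formed) = 4961 − 6620 = −1659 kJ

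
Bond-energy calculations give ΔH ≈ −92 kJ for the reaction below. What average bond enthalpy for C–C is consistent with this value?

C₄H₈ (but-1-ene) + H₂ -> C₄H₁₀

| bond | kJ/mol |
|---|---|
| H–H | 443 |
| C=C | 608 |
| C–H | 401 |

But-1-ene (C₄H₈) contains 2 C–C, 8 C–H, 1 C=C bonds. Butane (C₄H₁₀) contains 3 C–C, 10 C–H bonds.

D(C–C) ≈ 341 kJ/mol

Let D be the C–C bond energy.
Σ(broken) = 2×D + 8×401 + 1×608 + 1×443 = 4259 + 2D
Σ(formed) = 3×D + 10×401 = 4010 + 3D
ΔH = Σ(broken) − Σ(formed) = (4259 + 2D) − (4010 + 3D) = +249 − D
Setting this equal to −92 kJ gives D = 341 kJ/mol.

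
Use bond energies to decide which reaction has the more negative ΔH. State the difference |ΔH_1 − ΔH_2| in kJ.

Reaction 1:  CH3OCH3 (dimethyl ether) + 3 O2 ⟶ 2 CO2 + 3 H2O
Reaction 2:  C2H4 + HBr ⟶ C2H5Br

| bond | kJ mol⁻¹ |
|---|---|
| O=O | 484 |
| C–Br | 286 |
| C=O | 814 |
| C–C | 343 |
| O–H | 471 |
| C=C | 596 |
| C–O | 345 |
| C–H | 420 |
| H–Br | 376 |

Reaction 1, by 1343 kJ

Reaction 1:
  Bonds broken (reactants):
    C–H: 6 × 420 = 2520
    C–O: 2 × 345 = 690
    O=O: 3 × 484 = 1452
    Σ(broken) = 4662 kJ
  Bonds formed (products):
    C=O: 4 × 814 = 3256
    O–H: 6 × 471 = 2826
    Σ(formed) = 6082 kJ
  ΔH_1 = 4662 − 6082 = −1420 kJ
Reaction 2:
  Bonds broken (reactants):
    C–H: 4 × 420 = 1680
    C=C: 1 × 596 = 596
    H–Br: 1 × 376 = 376
    Σ(broken) = 2652 kJ
  Bonds formed (products):
    C–Br: 1 × 286 = 286
    C–C: 1 × 343 = 343
    C–H: 5 × 420 = 2100
    Σ(formed) = 2729 kJ
  ΔH_2 = 2652 − 2729 = −77 kJ
ΔH_1 − ΔH_2 = −1343 kJ, so reaction 1 has the more negative ΔH; |ΔH_1 − ΔH_2| = 1343 kJ.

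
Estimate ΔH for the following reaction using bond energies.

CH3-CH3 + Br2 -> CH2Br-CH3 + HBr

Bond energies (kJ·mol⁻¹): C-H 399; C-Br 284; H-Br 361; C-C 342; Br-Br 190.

Bonds broken (reactants):
  Br-Br: 1 × 190 = 190
  C-C: 1 × 342 = 342
  C-H: 6 × 399 = 2394
  Σ(broken) = 2926 kJ
Bonds formed (products):
  C-Br: 1 × 284 = 284
  C-C: 1 × 342 = 342
  C-H: 5 × 399 = 1995
  H-Br: 1 × 361 = 361
  Σ(formed) = 2982 kJ
ΔH = Σ(broken) − Σ(formed) = 2926 − 2982 = −56 kJ

ΔH ≈ −56 kJ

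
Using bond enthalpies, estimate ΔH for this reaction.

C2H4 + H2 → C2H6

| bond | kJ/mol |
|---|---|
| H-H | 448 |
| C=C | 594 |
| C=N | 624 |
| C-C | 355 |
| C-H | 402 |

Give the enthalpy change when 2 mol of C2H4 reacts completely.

ΔH = −234 kJ

Bonds broken (reactants):
  C-H: 4 × 402 = 1608
  C=C: 1 × 594 = 594
  H-H: 1 × 448 = 448
  Σ(broken) = 2650 kJ
Bonds formed (products):
  C-C: 1 × 355 = 355
  C-H: 6 × 402 = 2412
  Σ(formed) = 2767 kJ
ΔH = Σ(broken) − Σ(formed) = 2650 − 2767 = −117 kJ
For 2× the reaction as written: 2 × (−117) = −234 kJ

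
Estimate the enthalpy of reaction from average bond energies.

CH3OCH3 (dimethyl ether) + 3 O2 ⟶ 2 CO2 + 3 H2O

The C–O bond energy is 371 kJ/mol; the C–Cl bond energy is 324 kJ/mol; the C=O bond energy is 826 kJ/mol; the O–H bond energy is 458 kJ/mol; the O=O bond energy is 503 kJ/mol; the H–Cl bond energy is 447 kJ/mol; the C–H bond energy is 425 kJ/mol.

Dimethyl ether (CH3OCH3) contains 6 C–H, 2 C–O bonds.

ΔH ≈ −1251 kJ

Bonds broken (reactants):
  C–H: 6 × 425 = 2550
  C–O: 2 × 371 = 742
  O=O: 3 × 503 = 1509
  Σ(broken) = 4801 kJ
Bonds formed (products):
  C=O: 4 × 826 = 3304
  O–H: 6 × 458 = 2748
  Σ(formed) = 6052 kJ
ΔH = Σ(broken) − Σ(formed) = 4801 − 6052 = −1251 kJ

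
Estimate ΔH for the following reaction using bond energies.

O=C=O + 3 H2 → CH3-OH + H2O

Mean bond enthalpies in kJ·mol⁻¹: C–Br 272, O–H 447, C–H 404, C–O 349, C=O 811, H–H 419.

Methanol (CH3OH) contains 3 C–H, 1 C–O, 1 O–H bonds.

ΔH ≈ −23 kJ

Bonds broken (reactants):
  C=O: 2 × 811 = 1622
  H–H: 3 × 419 = 1257
  Σ(broken) = 2879 kJ
Bonds formed (products):
  C–H: 3 × 404 = 1212
  C–O: 1 × 349 = 349
  O–H: 3 × 447 = 1341
  Σ(formed) = 2902 kJ
ΔH = Σ(broken) − Σ(formed) = 2879 − 2902 = −23 kJ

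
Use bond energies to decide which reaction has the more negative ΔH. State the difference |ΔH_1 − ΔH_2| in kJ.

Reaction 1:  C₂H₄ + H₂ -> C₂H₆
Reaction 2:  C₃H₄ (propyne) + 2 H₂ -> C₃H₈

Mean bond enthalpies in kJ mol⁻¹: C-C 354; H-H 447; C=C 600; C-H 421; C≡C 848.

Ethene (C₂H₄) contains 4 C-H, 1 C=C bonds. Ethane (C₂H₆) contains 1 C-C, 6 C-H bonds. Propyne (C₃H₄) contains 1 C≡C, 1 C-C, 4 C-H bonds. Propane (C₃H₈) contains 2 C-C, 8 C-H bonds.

Reaction 1:
  Bonds broken (reactants):
    C-H: 4 × 421 = 1684
    C=C: 1 × 600 = 600
    H-H: 1 × 447 = 447
    Σ(broken) = 2731 kJ
  Bonds formed (products):
    C-C: 1 × 354 = 354
    C-H: 6 × 421 = 2526
    Σ(formed) = 2880 kJ
  ΔH_1 = 2731 − 2880 = −149 kJ
Reaction 2:
  Bonds broken (reactants):
    C≡C: 1 × 848 = 848
    C-C: 1 × 354 = 354
    C-H: 4 × 421 = 1684
    H-H: 2 × 447 = 894
    Σ(broken) = 3780 kJ
  Bonds formed (products):
    C-C: 2 × 354 = 708
    C-H: 8 × 421 = 3368
    Σ(formed) = 4076 kJ
  ΔH_2 = 3780 − 4076 = −296 kJ
ΔH_1 − ΔH_2 = +147 kJ, so reaction 2 has the more negative ΔH; |ΔH_1 − ΔH_2| = 147 kJ.

Reaction 2, by 147 kJ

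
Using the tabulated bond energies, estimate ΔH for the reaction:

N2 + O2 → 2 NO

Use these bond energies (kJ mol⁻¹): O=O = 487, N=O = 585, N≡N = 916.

ΔH ≈ +233 kJ

Bonds broken (reactants):
  N≡N: 1 × 916 = 916
  O=O: 1 × 487 = 487
  Σ(broken) = 1403 kJ
Bonds formed (products):
  N=O: 2 × 585 = 1170
  Σ(formed) = 1170 kJ
ΔH = Σ(broken) − Σ(formed) = 1403 − 1170 = +233 kJ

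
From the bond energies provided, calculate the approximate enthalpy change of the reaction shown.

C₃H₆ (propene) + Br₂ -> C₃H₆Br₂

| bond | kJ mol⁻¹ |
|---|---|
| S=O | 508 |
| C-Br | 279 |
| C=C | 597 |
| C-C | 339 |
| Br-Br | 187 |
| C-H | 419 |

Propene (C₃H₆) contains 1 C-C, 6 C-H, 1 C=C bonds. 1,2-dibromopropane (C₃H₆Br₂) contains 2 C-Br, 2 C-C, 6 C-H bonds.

ΔH ≈ −113 kJ

Bonds broken (reactants):
  Br-Br: 1 × 187 = 187
  C-C: 1 × 339 = 339
  C-H: 6 × 419 = 2514
  C=C: 1 × 597 = 597
  Σ(broken) = 3637 kJ
Bonds formed (products):
  C-Br: 2 × 279 = 558
  C-C: 2 × 339 = 678
  C-H: 6 × 419 = 2514
  Σ(formed) = 3750 kJ
ΔH = Σ(broken) − Σ(formed) = 3637 − 3750 = −113 kJ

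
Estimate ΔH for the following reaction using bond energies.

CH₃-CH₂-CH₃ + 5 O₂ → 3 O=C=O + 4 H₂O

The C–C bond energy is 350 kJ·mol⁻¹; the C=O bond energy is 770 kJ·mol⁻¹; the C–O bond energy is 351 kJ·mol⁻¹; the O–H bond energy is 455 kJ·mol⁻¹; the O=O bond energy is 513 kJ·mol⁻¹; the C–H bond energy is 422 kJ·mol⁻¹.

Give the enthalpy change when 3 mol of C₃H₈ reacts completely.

ΔH = −4857 kJ

Bonds broken (reactants):
  C–C: 2 × 350 = 700
  C–H: 8 × 422 = 3376
  O=O: 5 × 513 = 2565
  Σ(broken) = 6641 kJ
Bonds formed (products):
  C=O: 6 × 770 = 4620
  O–H: 8 × 455 = 3640
  Σ(formed) = 8260 kJ
ΔH = Σ(broken) − Σ(formed) = 6641 − 8260 = −1619 kJ
For 3× the reaction as written: 3 × (−1619) = −4857 kJ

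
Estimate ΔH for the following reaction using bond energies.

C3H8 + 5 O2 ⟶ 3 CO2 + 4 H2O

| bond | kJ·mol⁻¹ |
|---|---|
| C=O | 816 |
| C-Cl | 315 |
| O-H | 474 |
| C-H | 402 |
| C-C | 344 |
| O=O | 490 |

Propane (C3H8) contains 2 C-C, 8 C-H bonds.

ΔH ≈ −2334 kJ

Bonds broken (reactants):
  C-C: 2 × 344 = 688
  C-H: 8 × 402 = 3216
  O=O: 5 × 490 = 2450
  Σ(broken) = 6354 kJ
Bonds formed (products):
  C=O: 6 × 816 = 4896
  O-H: 8 × 474 = 3792
  Σ(formed) = 8688 kJ
ΔH = Σ(broken) − Σ(formed) = 6354 − 8688 = −2334 kJ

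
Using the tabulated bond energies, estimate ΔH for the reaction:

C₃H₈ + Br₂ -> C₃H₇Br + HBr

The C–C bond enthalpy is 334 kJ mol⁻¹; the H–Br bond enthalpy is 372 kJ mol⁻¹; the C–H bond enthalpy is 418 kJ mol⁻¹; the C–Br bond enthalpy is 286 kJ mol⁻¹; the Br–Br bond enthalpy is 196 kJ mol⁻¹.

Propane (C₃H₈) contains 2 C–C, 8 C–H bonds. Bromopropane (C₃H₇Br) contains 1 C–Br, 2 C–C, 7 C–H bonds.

Bonds broken (reactants):
  Br–Br: 1 × 196 = 196
  C–C: 2 × 334 = 668
  C–H: 8 × 418 = 3344
  Σ(broken) = 4208 kJ
Bonds formed (products):
  C–Br: 1 × 286 = 286
  C–C: 2 × 334 = 668
  C–H: 7 × 418 = 2926
  H–Br: 1 × 372 = 372
  Σ(formed) = 4252 kJ
ΔH = Σ(broken) − Σ(formed) = 4208 − 4252 = −44 kJ

ΔH ≈ −44 kJ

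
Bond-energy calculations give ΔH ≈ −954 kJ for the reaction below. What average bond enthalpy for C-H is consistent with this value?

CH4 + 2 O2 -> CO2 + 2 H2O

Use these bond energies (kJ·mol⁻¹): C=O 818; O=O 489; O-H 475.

D(C-H) ≈ 401 kJ/mol

Let D be the C-H bond energy.
Σ(broken) = 4×D + 2×489 = 978 + 4D
Σ(formed) = 2×818 + 4×475 = 3536
ΔH = Σ(broken) − Σ(formed) = (978 + 4D) − (3536) = −2558 + 4D
Setting this equal to −954 kJ gives 4D = 1604, so D = 401 kJ/mol.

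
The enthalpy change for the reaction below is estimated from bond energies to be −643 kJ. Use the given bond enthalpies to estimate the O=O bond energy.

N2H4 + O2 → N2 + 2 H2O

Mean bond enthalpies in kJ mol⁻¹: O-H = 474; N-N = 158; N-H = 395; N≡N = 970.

Let D be the O=O bond energy.
Σ(broken) = 4×395 + 1×158 + 1×D = 1738 + D
Σ(formed) = 1×970 + 4×474 = 2866
ΔH = Σ(broken) − Σ(formed) = (1738 + D) − (2866) = −1128 + D
Setting this equal to −643 kJ gives D = 485 kJ/mol.

D(O=O) ≈ 485 kJ/mol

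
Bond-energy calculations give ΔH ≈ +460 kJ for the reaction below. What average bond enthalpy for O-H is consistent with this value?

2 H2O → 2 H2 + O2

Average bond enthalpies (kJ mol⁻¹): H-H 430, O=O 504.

D(O-H) ≈ 456 kJ/mol

Let D be the O-H bond energy.
Σ(broken) = 4×D = 4D
Σ(formed) = 2×430 + 1×504 = 1364
ΔH = Σ(broken) − Σ(formed) = (4D) − (1364) = −1364 + 4D
Setting this equal to +460 kJ gives 4D = 1824, so D = 456 kJ/mol.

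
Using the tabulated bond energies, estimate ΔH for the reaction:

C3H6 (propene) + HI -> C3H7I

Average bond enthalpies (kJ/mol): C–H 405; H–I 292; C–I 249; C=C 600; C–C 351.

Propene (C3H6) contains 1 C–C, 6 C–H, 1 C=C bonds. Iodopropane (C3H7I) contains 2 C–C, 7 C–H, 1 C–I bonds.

ΔH ≈ −113 kJ

Bonds broken (reactants):
  C–C: 1 × 351 = 351
  C–H: 6 × 405 = 2430
  C=C: 1 × 600 = 600
  H–I: 1 × 292 = 292
  Σ(broken) = 3673 kJ
Bonds formed (products):
  C–C: 2 × 351 = 702
  C–H: 7 × 405 = 2835
  C–I: 1 × 249 = 249
  Σ(formed) = 3786 kJ
ΔH = Σ(broken) − Σ(formed) = 3673 − 3786 = −113 kJ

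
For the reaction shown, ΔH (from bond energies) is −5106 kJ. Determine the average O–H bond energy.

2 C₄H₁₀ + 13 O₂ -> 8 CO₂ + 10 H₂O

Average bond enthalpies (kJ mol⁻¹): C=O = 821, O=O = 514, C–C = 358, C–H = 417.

D(O–H) ≈ 457 kJ/mol

Let D be the O–H bond energy.
Σ(broken) = 6×358 + 20×417 + 13×514 = 17170
Σ(formed) = 16×821 + 20×D = 13136 + 20D
ΔH = Σ(broken) − Σ(formed) = (17170) − (13136 + 20D) = +4034 − 20D
Setting this equal to −5106 kJ gives 20D = 9140, so D = 457 kJ/mol.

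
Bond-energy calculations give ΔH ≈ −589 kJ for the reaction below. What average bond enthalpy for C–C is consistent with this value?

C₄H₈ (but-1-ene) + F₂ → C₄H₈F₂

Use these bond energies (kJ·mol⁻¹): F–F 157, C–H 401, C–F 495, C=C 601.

D(C–C) ≈ 357 kJ/mol

Let D be the C–C bond energy.
Σ(broken) = 2×D + 8×401 + 1×601 + 1×157 = 3966 + 2D
Σ(formed) = 3×D + 2×495 + 8×401 = 4198 + 3D
ΔH = Σ(broken) − Σ(formed) = (3966 + 2D) − (4198 + 3D) = −232 − D
Setting this equal to −589 kJ gives D = 357 kJ/mol.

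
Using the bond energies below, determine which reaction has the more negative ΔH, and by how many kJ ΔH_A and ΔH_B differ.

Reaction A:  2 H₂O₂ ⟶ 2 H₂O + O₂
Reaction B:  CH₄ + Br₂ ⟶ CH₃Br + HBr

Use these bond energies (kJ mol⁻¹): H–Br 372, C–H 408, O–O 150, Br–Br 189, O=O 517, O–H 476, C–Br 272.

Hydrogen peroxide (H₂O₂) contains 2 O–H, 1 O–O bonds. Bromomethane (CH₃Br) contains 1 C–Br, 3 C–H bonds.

Reaction A:
  Bonds broken (reactants):
    O–H: 4 × 476 = 1904
    O–O: 2 × 150 = 300
    Σ(broken) = 2204 kJ
  Bonds formed (products):
    O–H: 4 × 476 = 1904
    O=O: 1 × 517 = 517
    Σ(formed) = 2421 kJ
  ΔH_A = 2204 − 2421 = −217 kJ
Reaction B:
  Bonds broken (reactants):
    Br–Br: 1 × 189 = 189
    C–H: 4 × 408 = 1632
    Σ(broken) = 1821 kJ
  Bonds formed (products):
    C–Br: 1 × 272 = 272
    C–H: 3 × 408 = 1224
    H–Br: 1 × 372 = 372
    Σ(formed) = 1868 kJ
  ΔH_B = 1821 − 1868 = −47 kJ
ΔH_A − ΔH_B = −170 kJ, so reaction A has the more negative ΔH; |ΔH_A − ΔH_B| = 170 kJ.

Reaction A, by 170 kJ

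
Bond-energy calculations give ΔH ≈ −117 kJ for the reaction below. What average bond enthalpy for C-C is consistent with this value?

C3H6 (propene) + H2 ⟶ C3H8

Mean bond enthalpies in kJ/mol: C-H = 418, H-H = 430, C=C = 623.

Let D be the C-C bond energy.
Σ(broken) = 1×D + 6×418 + 1×623 + 1×430 = 3561 + D
Σ(formed) = 2×D + 8×418 = 3344 + 2D
ΔH = Σ(broken) − Σ(formed) = (3561 + D) − (3344 + 2D) = +217 − D
Setting this equal to −117 kJ gives D = 334 kJ/mol.

D(C-C) ≈ 334 kJ/mol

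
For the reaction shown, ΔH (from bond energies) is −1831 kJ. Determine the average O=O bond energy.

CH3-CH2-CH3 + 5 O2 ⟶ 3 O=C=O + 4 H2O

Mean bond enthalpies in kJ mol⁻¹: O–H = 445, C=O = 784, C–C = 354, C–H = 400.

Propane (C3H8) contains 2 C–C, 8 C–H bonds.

D(O=O) ≈ 505 kJ/mol

Let D be the O=O bond energy.
Σ(broken) = 2×354 + 8×400 + 5×D = 3908 + 5D
Σ(formed) = 6×784 + 8×445 = 8264
ΔH = Σ(broken) − Σ(formed) = (3908 + 5D) − (8264) = −4356 + 5D
Setting this equal to −1831 kJ gives 5D = 2525, so D = 505 kJ/mol.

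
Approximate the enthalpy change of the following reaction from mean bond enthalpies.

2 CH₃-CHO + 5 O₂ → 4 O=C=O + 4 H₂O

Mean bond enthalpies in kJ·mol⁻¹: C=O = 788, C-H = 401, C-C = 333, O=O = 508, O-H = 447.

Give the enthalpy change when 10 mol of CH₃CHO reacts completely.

Bonds broken (reactants):
  C-C: 2 × 333 = 666
  C-H: 8 × 401 = 3208
  C=O: 2 × 788 = 1576
  O=O: 5 × 508 = 2540
  Σ(broken) = 7990 kJ
Bonds formed (products):
  C=O: 8 × 788 = 6304
  O-H: 8 × 447 = 3576
  Σ(formed) = 9880 kJ
ΔH = Σ(broken) − Σ(formed) = 7990 − 9880 = −1890 kJ
For 5× the reaction as written: 5 × (−1890) = −9450 kJ

ΔH = −9450 kJ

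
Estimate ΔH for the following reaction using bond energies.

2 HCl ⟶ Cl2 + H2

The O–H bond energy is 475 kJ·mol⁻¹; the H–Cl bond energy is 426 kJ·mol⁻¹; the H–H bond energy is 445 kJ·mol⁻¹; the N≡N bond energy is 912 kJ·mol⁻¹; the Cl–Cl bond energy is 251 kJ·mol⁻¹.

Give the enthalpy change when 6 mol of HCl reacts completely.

ΔH = +468 kJ

Bonds broken (reactants):
  H–Cl: 2 × 426 = 852
  Σ(broken) = 852 kJ
Bonds formed (products):
  Cl–Cl: 1 × 251 = 251
  H–H: 1 × 445 = 445
  Σ(formed) = 696 kJ
ΔH = Σ(broken) − Σ(formed) = 852 − 696 = +156 kJ
For 3× the reaction as written: 3 × (+156) = +468 kJ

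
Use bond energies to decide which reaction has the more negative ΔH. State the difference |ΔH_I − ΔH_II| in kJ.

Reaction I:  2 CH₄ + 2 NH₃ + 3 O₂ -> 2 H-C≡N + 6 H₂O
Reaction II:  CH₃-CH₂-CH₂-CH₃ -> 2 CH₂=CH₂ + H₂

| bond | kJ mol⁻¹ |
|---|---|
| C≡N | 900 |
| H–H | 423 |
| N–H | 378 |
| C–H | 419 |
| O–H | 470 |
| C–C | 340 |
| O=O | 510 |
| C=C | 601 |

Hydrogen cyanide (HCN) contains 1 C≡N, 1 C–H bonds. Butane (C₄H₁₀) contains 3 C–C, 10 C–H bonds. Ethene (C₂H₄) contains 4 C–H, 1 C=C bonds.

Reaction I:
  Bonds broken (reactants):
    C–H: 8 × 419 = 3352
    N–H: 6 × 378 = 2268
    O=O: 3 × 510 = 1530
    Σ(broken) = 7150 kJ
  Bonds formed (products):
    C≡N: 2 × 900 = 1800
    C–H: 2 × 419 = 838
    O–H: 12 × 470 = 5640
    Σ(formed) = 8278 kJ
  ΔH_I = 7150 − 8278 = −1128 kJ
Reaction II:
  Bonds broken (reactants):
    C–C: 3 × 340 = 1020
    C–H: 10 × 419 = 4190
    Σ(broken) = 5210 kJ
  Bonds formed (products):
    C–H: 8 × 419 = 3352
    C=C: 2 × 601 = 1202
    H–H: 1 × 423 = 423
    Σ(formed) = 4977 kJ
  ΔH_II = 5210 − 4977 = +233 kJ
ΔH_I − ΔH_II = −1361 kJ, so reaction I has the more negative ΔH; |ΔH_I − ΔH_II| = 1361 kJ.

Reaction I, by 1361 kJ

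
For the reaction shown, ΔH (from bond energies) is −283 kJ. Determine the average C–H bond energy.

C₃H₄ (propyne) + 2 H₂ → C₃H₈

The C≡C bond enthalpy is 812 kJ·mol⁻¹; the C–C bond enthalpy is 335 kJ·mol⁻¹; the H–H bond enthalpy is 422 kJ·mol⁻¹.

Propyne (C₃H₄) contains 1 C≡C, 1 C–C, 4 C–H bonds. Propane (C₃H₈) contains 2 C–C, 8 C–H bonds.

Let D be the C–H bond energy.
Σ(broken) = 1×812 + 1×335 + 4×D + 2×422 = 1991 + 4D
Σ(formed) = 2×335 + 8×D = 670 + 8D
ΔH = Σ(broken) − Σ(formed) = (1991 + 4D) − (670 + 8D) = +1321 − 4D
Setting this equal to −283 kJ gives 4D = 1604, so D = 401 kJ/mol.

D(C–H) ≈ 401 kJ/mol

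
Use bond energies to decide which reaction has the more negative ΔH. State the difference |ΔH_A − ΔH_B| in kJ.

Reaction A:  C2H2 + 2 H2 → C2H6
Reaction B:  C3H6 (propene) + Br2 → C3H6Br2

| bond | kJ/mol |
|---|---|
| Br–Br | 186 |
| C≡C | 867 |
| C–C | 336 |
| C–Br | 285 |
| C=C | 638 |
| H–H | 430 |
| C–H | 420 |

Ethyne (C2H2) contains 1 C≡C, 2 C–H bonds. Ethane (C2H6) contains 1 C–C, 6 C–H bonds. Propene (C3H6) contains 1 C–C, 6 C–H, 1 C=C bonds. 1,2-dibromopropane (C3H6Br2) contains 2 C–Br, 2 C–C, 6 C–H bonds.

Reaction A:
  Bonds broken (reactants):
    C≡C: 1 × 867 = 867
    C–H: 2 × 420 = 840
    H–H: 2 × 430 = 860
    Σ(broken) = 2567 kJ
  Bonds formed (products):
    C–C: 1 × 336 = 336
    C–H: 6 × 420 = 2520
    Σ(formed) = 2856 kJ
  ΔH_A = 2567 − 2856 = −289 kJ
Reaction B:
  Bonds broken (reactants):
    Br–Br: 1 × 186 = 186
    C–C: 1 × 336 = 336
    C–H: 6 × 420 = 2520
    C=C: 1 × 638 = 638
    Σ(broken) = 3680 kJ
  Bonds formed (products):
    C–Br: 2 × 285 = 570
    C–C: 2 × 336 = 672
    C–H: 6 × 420 = 2520
    Σ(formed) = 3762 kJ
  ΔH_B = 3680 − 3762 = −82 kJ
ΔH_A − ΔH_B = −207 kJ, so reaction A has the more negative ΔH; |ΔH_A − ΔH_B| = 207 kJ.

Reaction A, by 207 kJ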